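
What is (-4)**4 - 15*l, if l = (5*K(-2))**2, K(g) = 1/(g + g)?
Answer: 3721/16 ≈ 232.56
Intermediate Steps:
K(g) = 1/(2*g)
l = 25/16 (l = (5*((1/2)/(-2)))**2 = (5*((1/2)*(-1/2)))**2 = (5*(-1/4))**2 = (-5/4)**2 = 25/16 ≈ 1.5625)
(-4)**4 - 15*l = (-4)**4 - 15*25/16 = 256 - 375/16 = 3721/16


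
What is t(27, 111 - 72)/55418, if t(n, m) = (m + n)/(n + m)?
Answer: 1/55418 ≈ 1.8045e-5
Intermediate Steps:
t(n, m) = 1 (t(n, m) = (m + n)/(m + n) = 1)
t(27, 111 - 72)/55418 = 1/55418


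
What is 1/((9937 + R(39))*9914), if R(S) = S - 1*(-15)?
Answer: 1/99050774 ≈ 1.0096e-8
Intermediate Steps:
R(S) = 15 + S (R(S) = S + 15 = 15 + S)
1/((9937 + R(39))*9914) = 1/((9937 + (15 + 39))*9914) = (1/9914)/(9937 + 54) = (1/9914)/9991 = (1/9991)*(1/9914) = 1/99050774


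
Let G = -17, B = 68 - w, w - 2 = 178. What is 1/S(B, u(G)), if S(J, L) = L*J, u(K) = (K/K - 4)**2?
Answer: -1/1008 ≈ -0.00099206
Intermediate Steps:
w = 180 (w = 2 + 178 = 180)
B = -112 (B = 68 - 1*180 = 68 - 180 = -112)
u(K) = 9 (u(K) = (1 - 4)**2 = (-3)**2 = 9)
S(J, L) = J*L
1/S(B, u(G)) = 1/(-112*9) = 1/(-1008) = -1/1008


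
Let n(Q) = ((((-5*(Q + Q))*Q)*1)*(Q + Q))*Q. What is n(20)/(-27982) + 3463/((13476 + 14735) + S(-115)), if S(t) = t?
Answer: 45002050833/393091136 ≈ 114.48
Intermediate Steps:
n(Q) = -20*Q⁴ (n(Q) = ((((-10*Q)*Q)*1)*(2*Q))*Q = ((-10*Q²*1)*(2*Q))*Q = ((-10*Q²)*(2*Q))*Q = (-20*Q³)*Q = -20*Q⁴)
n(20)/(-27982) + 3463/((13476 + 14735) + S(-115)) = -20*20⁴/(-27982) + 3463/((13476 + 14735) - 115) = -20*160000*(-1/27982) + 3463/(28211 - 115) = -3200000*(-1/27982) + 3463/28096 = 1600000/13991 + 3463*(1/28096) = 1600000/13991 + 3463/28096 = 45002050833/393091136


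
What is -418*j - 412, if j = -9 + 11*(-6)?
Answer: 30938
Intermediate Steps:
j = -75 (j = -9 - 66 = -75)
-418*j - 412 = -418*(-75) - 412 = 31350 - 412 = 30938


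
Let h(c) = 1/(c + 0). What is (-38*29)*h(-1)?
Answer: 1102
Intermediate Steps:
h(c) = 1/c
(-38*29)*h(-1) = -38*29/(-1) = -1102*(-1) = 1102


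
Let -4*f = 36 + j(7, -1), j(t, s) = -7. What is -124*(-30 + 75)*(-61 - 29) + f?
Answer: 2008771/4 ≈ 5.0219e+5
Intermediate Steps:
f = -29/4 (f = -(36 - 7)/4 = -¼*29 = -29/4 ≈ -7.2500)
-124*(-30 + 75)*(-61 - 29) + f = -124*(-30 + 75)*(-61 - 29) - 29/4 = -5580*(-90) - 29/4 = -124*(-4050) - 29/4 = 502200 - 29/4 = 2008771/4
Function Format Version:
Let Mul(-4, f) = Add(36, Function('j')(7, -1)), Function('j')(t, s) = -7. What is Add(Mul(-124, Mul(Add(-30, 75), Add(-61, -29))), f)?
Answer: Rational(2008771, 4) ≈ 5.0219e+5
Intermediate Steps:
f = Rational(-29, 4) (f = Mul(Rational(-1, 4), Add(36, -7)) = Mul(Rational(-1, 4), 29) = Rational(-29, 4) ≈ -7.2500)
Add(Mul(-124, Mul(Add(-30, 75), Add(-61, -29))), f) = Add(Mul(-124, Mul(Add(-30, 75), Add(-61, -29))), Rational(-29, 4)) = Add(Mul(-124, Mul(45, -90)), Rational(-29, 4)) = Add(Mul(-124, -4050), Rational(-29, 4)) = Add(502200, Rational(-29, 4)) = Rational(2008771, 4)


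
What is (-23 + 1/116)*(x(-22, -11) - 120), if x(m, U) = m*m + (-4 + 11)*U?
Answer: -765429/116 ≈ -6598.5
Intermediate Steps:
x(m, U) = m² + 7*U
(-23 + 1/116)*(x(-22, -11) - 120) = (-23 + 1/116)*(((-22)² + 7*(-11)) - 120) = (-23 + 1/116)*((484 - 77) - 120) = -2667*(407 - 120)/116 = -2667/116*287 = -765429/116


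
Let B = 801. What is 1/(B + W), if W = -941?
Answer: -1/140 ≈ -0.0071429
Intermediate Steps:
1/(B + W) = 1/(801 - 941) = 1/(-140) = -1/140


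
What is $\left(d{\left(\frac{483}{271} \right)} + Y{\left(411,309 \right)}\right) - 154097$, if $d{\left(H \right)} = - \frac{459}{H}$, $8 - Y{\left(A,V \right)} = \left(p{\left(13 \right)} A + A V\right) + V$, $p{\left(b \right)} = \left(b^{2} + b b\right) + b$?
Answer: $- \frac{68572401}{161} \approx -4.2592 \cdot 10^{5}$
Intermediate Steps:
$p{\left(b \right)} = b + 2 b^{2}$ ($p{\left(b \right)} = \left(b^{2} + b^{2}\right) + b = 2 b^{2} + b = b + 2 b^{2}$)
$Y{\left(A,V \right)} = 8 - V - 351 A - A V$ ($Y{\left(A,V \right)} = 8 - \left(\left(13 \left(1 + 2 \cdot 13\right) A + A V\right) + V\right) = 8 - \left(\left(13 \left(1 + 26\right) A + A V\right) + V\right) = 8 - \left(\left(13 \cdot 27 A + A V\right) + V\right) = 8 - \left(\left(351 A + A V\right) + V\right) = 8 - \left(V + 351 A + A V\right) = 8 - V - 351 A - A V$)
$\left(d{\left(\frac{483}{271} \right)} + Y{\left(411,309 \right)}\right) - 154097 = \left(- \frac{459}{483 \cdot \frac{1}{271}} - \left(144562 + 126999\right)\right) - 154097 = \left(- \frac{459}{483 \cdot \frac{1}{271}} - 271561\right) - 154097 = \left(- \frac{459}{\frac{483}{271}} - 271561\right) - 154097 = \left(\left(-459\right) \frac{271}{483} - 271561\right) - 154097 = \left(- \frac{41463}{161} - 271561\right) - 154097 = - \frac{43762784}{161} - 154097 = - \frac{68572401}{161}$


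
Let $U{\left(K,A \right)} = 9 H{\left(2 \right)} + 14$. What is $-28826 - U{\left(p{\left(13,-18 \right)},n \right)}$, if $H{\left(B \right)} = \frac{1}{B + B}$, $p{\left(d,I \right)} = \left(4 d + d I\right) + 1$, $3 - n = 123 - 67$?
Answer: $- \frac{115369}{4} \approx -28842.0$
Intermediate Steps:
$n = -53$ ($n = 3 - \left(123 - 67\right) = 3 - 56 = -53$)
$p{\left(d,I \right)} = 1 + 4 d + I d$ ($p{\left(d,I \right)} = \left(4 d + I d\right) + 1 = 1 + 4 d + I d$)
$H{\left(B \right)} = \frac{1}{2 B}$
$U{\left(K,A \right)} = \frac{65}{4}$ ($U{\left(K,A \right)} = 9 \frac{1}{2 \cdot 2} + 14 = 9 \cdot \frac{1}{2} \cdot \frac{1}{2} + 14 = 9 \cdot \frac{1}{4} + 14 = \frac{9}{4} + 14 = \frac{65}{4}$)
$-28826 - U{\left(p{\left(13,-18 \right)},n \right)} = -28826 - \frac{65}{4} = - \frac{115369}{4}$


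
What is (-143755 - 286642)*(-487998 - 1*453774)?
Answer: 405335843484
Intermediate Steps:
(-143755 - 286642)*(-487998 - 1*453774) = -430397*(-487998 - 453774) = -430397*(-941772) = 405335843484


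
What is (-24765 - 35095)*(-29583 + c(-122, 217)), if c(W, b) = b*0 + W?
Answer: 1778141300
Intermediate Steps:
c(W, b) = W (c(W, b) = 0 + W = W)
(-24765 - 35095)*(-29583 + c(-122, 217)) = (-24765 - 35095)*(-29583 - 122) = -59860*(-29705) = 1778141300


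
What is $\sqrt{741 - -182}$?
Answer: $\sqrt{923} \approx 30.381$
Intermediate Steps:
$\sqrt{741 - -182} = \sqrt{741 + \left(-34 + 216\right)} = \sqrt{741 + 182} = \sqrt{923}$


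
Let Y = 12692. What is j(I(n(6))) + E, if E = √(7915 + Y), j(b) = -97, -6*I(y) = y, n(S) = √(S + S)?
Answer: -97 + √20607 ≈ 46.551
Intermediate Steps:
n(S) = √2*√S (n(S) = √(2*S) = √2*√S)
I(y) = -y/6
E = √20607 (E = √(7915 + 12692) = √20607 ≈ 143.55)
j(I(n(6))) + E = -97 + √20607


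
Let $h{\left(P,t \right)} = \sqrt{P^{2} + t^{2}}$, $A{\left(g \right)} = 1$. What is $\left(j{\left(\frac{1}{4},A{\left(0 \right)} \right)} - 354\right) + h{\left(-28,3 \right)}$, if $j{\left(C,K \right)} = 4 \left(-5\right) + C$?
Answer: $- \frac{1495}{4} + \sqrt{793} \approx -345.59$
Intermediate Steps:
$j{\left(C,K \right)} = -20 + C$
$\left(j{\left(\frac{1}{4},A{\left(0 \right)} \right)} - 354\right) + h{\left(-28,3 \right)} = \left(\left(-20 + \frac{1}{4}\right) - 354\right) + \sqrt{\left(-28\right)^{2} + 3^{2}} = \left(\left(-20 + \frac{1}{4}\right) - 354\right) + \sqrt{784 + 9} = \left(- \frac{79}{4} - 354\right) + \sqrt{793} = - \frac{1495}{4} + \sqrt{793}$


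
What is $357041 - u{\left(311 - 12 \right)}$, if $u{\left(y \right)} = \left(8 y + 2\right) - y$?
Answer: $354946$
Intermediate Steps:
$u{\left(y \right)} = 2 + 7 y$ ($u{\left(y \right)} = \left(2 + 8 y\right) - y = 2 + 7 y$)
$357041 - u{\left(311 - 12 \right)} = 357041 - \left(2 + 7 \left(311 - 12\right)\right) = 357041 - \left(2 + 7 \cdot 299\right) = 357041 - \left(2 + 2093\right) = 357041 - 2095 = 354946$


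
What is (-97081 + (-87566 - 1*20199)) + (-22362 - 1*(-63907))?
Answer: -163301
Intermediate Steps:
(-97081 + (-87566 - 1*20199)) + (-22362 - 1*(-63907)) = (-97081 + (-87566 - 20199)) + (-22362 + 63907) = (-97081 - 107765) + 41545 = -204846 + 41545 = -163301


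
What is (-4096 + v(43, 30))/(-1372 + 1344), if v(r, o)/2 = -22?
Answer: 1035/7 ≈ 147.86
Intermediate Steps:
v(r, o) = -44 (v(r, o) = 2*(-22) = -44)
(-4096 + v(43, 30))/(-1372 + 1344) = (-4096 - 44)/(-1372 + 1344) = -4140/(-28) = -4140*(-1/28) = 1035/7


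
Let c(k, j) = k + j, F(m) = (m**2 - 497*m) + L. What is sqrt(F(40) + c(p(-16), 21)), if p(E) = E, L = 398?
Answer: I*sqrt(17877) ≈ 133.7*I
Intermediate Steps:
F(m) = 398 + m**2 - 497*m (F(m) = (m**2 - 497*m) + 398 = 398 + m**2 - 497*m)
c(k, j) = j + k
sqrt(F(40) + c(p(-16), 21)) = sqrt((398 + 40**2 - 497*40) + (21 - 16)) = sqrt((398 + 1600 - 19880) + 5) = sqrt(-17882 + 5) = sqrt(-17877) = I*sqrt(17877)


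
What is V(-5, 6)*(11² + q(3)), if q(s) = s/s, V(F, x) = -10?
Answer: -1220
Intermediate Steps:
q(s) = 1
V(-5, 6)*(11² + q(3)) = -10*(11² + 1) = -10*(121 + 1) = -10*122 = -1220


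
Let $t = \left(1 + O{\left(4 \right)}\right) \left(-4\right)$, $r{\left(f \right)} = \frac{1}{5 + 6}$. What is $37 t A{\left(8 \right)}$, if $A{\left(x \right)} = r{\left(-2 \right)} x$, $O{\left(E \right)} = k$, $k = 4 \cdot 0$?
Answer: $- \frac{1184}{11} \approx -107.64$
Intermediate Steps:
$k = 0$
$O{\left(E \right)} = 0$
$r{\left(f \right)} = \frac{1}{11}$
$t = -4$ ($t = \left(1 + 0\right) \left(-4\right) = 1 \left(-4\right) = -4$)
$A{\left(x \right)} = \frac{x}{11}$
$37 t A{\left(8 \right)} = 37 \left(-4\right) \frac{1}{11} \cdot 8 = \left(-148\right) \frac{8}{11} = - \frac{1184}{11}$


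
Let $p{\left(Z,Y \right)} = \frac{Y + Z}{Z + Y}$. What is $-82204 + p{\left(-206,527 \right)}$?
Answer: $-82203$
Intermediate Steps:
$p{\left(Z,Y \right)} = 1$ ($p{\left(Z,Y \right)} = \frac{Y + Z}{Y + Z} = 1$)
$-82204 + p{\left(-206,527 \right)} = -82204 + 1 = -82203$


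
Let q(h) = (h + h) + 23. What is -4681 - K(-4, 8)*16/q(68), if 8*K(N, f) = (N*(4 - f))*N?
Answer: -744151/159 ≈ -4680.2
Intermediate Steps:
K(N, f) = N²*(4 - f)/8 (K(N, f) = ((N*(4 - f))*N)/8 = (N²*(4 - f))/8 = N²*(4 - f)/8)
q(h) = 23 + 2*h (q(h) = 2*h + 23 = 23 + 2*h)
-4681 - K(-4, 8)*16/q(68) = -4681 - ((⅛)*(-4)²*(4 - 1*8))*16/(23 + 2*68) = -4681 - ((⅛)*16*(4 - 8))*16/(23 + 136) = -4681 - ((⅛)*16*(-4))*16/159 = -4681 - (-8*16)/159 = -4681 - (-128)/159 = -4681 - 1*(-128/159) = -4681 + 128/159 = -744151/159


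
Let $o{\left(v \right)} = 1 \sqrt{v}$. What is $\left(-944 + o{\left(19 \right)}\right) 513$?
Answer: $-484272 + 513 \sqrt{19} \approx -4.8204 \cdot 10^{5}$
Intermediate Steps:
$o{\left(v \right)} = \sqrt{v}$
$\left(-944 + o{\left(19 \right)}\right) 513 = \left(-944 + \sqrt{19}\right) 513 = -484272 + 513 \sqrt{19}$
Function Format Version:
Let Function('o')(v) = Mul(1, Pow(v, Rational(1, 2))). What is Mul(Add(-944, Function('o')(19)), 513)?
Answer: Add(-484272, Mul(513, Pow(19, Rational(1, 2)))) ≈ -4.8204e+5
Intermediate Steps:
Function('o')(v) = Pow(v, Rational(1, 2))
Mul(Add(-944, Function('o')(19)), 513) = Mul(Add(-944, Pow(19, Rational(1, 2))), 513) = Add(-484272, Mul(513, Pow(19, Rational(1, 2))))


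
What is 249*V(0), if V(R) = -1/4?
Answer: -249/4 ≈ -62.250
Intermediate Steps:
V(R) = -1/4 (V(R) = -1*1/4 = -1/4)
249*V(0) = 249*(-1/4) = -249/4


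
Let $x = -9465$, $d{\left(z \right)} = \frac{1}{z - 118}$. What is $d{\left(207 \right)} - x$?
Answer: $\frac{842386}{89} \approx 9465.0$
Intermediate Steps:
$d{\left(z \right)} = \frac{1}{-118 + z}$
$d{\left(207 \right)} - x = \frac{1}{-118 + 207} - -9465 = \frac{1}{89} + 9465 = \frac{842386}{89}$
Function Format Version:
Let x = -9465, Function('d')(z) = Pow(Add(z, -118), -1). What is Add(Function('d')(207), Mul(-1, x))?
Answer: Rational(842386, 89) ≈ 9465.0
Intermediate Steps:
Function('d')(z) = Pow(Add(-118, z), -1)
Add(Function('d')(207), Mul(-1, x)) = Add(Pow(Add(-118, 207), -1), Mul(-1, -9465)) = Add(Pow(89, -1), 9465) = Add(Rational(1, 89), 9465) = Rational(842386, 89)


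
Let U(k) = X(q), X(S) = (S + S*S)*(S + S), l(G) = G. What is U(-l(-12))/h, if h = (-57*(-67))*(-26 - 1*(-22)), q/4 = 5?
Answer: -1400/1273 ≈ -1.0998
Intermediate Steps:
q = 20 (q = 4*5 = 20)
X(S) = 2*S*(S + S²) (X(S) = (S + S²)*(2*S) = 2*S*(S + S²))
U(k) = 16800 (U(k) = 2*20²*(1 + 20) = 2*400*21 = 16800)
h = -15276 (h = 3819*(-26 + 22) = 3819*(-4) = -15276)
U(-l(-12))/h = 16800/(-15276) = 16800*(-1/15276) = -1400/1273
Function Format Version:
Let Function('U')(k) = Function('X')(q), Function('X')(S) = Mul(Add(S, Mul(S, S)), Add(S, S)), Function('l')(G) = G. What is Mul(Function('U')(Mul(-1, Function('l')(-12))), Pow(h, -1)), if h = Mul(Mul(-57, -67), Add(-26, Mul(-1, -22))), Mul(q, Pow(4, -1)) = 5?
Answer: Rational(-1400, 1273) ≈ -1.0998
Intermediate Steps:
q = 20 (q = Mul(4, 5) = 20)
Function('X')(S) = Mul(2, S, Add(S, Pow(S, 2))) (Function('X')(S) = Mul(Add(S, Pow(S, 2)), Mul(2, S)) = Mul(2, S, Add(S, Pow(S, 2))))
Function('U')(k) = 16800 (Function('U')(k) = Mul(2, Pow(20, 2), Add(1, 20)) = Mul(2, 400, 21) = 16800)
h = -15276 (h = Mul(3819, Add(-26, 22)) = Mul(3819, -4) = -15276)
Mul(Function('U')(Mul(-1, Function('l')(-12))), Pow(h, -1)) = Mul(16800, Pow(-15276, -1)) = Mul(16800, Rational(-1, 15276)) = Rational(-1400, 1273)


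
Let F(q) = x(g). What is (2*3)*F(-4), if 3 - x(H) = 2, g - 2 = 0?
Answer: 6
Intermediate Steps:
g = 2 (g = 2 + 0 = 2)
x(H) = 1 (x(H) = 3 - 1*2 = 3 - 2 = 1)
F(q) = 1
(2*3)*F(-4) = (2*3)*1 = 6*1 = 6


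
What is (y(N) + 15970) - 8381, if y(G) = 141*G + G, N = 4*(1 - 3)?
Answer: 6453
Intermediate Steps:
N = -8 (N = 4*(-2) = -8)
y(G) = 142*G
(y(N) + 15970) - 8381 = (142*(-8) + 15970) - 8381 = (-1136 + 15970) - 8381 = 14834 - 8381 = 6453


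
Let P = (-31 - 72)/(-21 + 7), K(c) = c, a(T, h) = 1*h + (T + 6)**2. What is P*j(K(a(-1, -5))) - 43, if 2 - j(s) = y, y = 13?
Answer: -1735/14 ≈ -123.93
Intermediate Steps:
a(T, h) = h + (6 + T)**2
j(s) = -11 (j(s) = 2 - 1*13 = 2 - 13 = -11)
P = 103/14 (P = -103/(-14) = -103*(-1/14) = 103/14 ≈ 7.3571)
P*j(K(a(-1, -5))) - 43 = (103/14)*(-11) - 43 = -1133/14 - 43 = -1735/14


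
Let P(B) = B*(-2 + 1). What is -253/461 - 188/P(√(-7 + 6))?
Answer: -253/461 - 188*I ≈ -0.54881 - 188.0*I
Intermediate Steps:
P(B) = -B (P(B) = B*(-1) = -B)
-253/461 - 188/P(√(-7 + 6)) = -253/461 - 188*(-1/√(-7 + 6)) = -253*1/461 - 188*I = -253/461 - 188*I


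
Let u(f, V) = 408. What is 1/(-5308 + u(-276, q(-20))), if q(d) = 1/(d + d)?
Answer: -1/4900 ≈ -0.00020408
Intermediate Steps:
q(d) = 1/(2*d)
1/(-5308 + u(-276, q(-20))) = 1/(-5308 + 408) = 1/(-4900) = -1/4900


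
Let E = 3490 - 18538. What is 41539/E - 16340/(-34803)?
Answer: -133310833/58190616 ≈ -2.2909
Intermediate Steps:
E = -15048
41539/E - 16340/(-34803) = 41539/(-15048) - 16340/(-34803) = 41539*(-1/15048) - 16340*(-1/34803) = -41539/15048 + 16340/34803 = -133310833/58190616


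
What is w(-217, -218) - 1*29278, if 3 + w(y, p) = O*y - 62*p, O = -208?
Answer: 29371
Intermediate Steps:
w(y, p) = -3 - 208*y - 62*p (w(y, p) = -3 + (-208*y - 62*p) = -3 - 208*y - 62*p)
w(-217, -218) - 1*29278 = (-3 - 208*(-217) - 62*(-218)) - 1*29278 = (-3 + 45136 + 13516) - 29278 = 58649 - 29278 = 29371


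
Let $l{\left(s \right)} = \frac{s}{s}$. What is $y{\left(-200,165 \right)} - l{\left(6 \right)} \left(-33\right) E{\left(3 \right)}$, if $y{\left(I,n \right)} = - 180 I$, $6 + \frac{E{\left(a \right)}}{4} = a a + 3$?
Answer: $36792$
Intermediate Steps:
$E{\left(a \right)} = -12 + 4 a^{2}$ ($E{\left(a \right)} = -24 + 4 \left(a a + 3\right) = -24 + 4 \left(a^{2} + 3\right) = -24 + 4 \left(3 + a^{2}\right) = -24 + \left(12 + 4 a^{2}\right) = -12 + 4 a^{2}$)
$l{\left(s \right)} = 1$
$y{\left(-200,165 \right)} - l{\left(6 \right)} \left(-33\right) E{\left(3 \right)} = \left(-180\right) \left(-200\right) - 1 \left(-33\right) \left(-12 + 4 \cdot 3^{2}\right) = 36000 - - 33 \left(-12 + 4 \cdot 9\right) = 36000 - - 33 \left(-12 + 36\right) = 36000 - \left(-33\right) 24 = 36000 - -792 = 36000 + 792 = 36792$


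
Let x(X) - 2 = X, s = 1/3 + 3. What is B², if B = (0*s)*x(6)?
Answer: 0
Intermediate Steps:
s = 10/3 (s = ⅓ + 3 = 10/3 ≈ 3.3333)
x(X) = 2 + X
B = 0 (B = (0*(10/3))*(2 + 6) = 0*8 = 0)
B² = 0² = 0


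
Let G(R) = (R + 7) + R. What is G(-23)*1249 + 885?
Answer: -47826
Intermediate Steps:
G(R) = 7 + 2*R (G(R) = (7 + R) + R = 7 + 2*R)
G(-23)*1249 + 885 = (7 + 2*(-23))*1249 + 885 = (7 - 46)*1249 + 885 = -39*1249 + 885 = -48711 + 885 = -47826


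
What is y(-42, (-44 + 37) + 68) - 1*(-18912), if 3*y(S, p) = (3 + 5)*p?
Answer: 57224/3 ≈ 19075.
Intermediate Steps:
y(S, p) = 8*p/3 (y(S, p) = ((3 + 5)*p)/3 = (8*p)/3 = 8*p/3)
y(-42, (-44 + 37) + 68) - 1*(-18912) = 8*((-44 + 37) + 68)/3 - 1*(-18912) = 8*(-7 + 68)/3 + 18912 = (8/3)*61 + 18912 = 488/3 + 18912 = 57224/3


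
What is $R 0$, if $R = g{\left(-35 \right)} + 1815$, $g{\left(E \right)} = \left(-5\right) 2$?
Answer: $0$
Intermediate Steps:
$g{\left(E \right)} = -10$
$R = 1805$ ($R = -10 + 1815 = 1805$)
$R 0 = 1805 \cdot 0 = 0$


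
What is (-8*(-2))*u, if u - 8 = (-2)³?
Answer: 0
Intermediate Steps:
u = 0 (u = 8 + (-2)³ = 8 - 8 = 0)
(-8*(-2))*u = -8*(-2)*0 = 16*0 = 0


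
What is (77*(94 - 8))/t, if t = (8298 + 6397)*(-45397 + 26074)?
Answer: -6622/283951485 ≈ -2.3321e-5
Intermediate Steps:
t = -283951485 (t = 14695*(-19323) = -283951485)
(77*(94 - 8))/t = (77*(94 - 8))/(-283951485) = (77*86)*(-1/283951485) = 6622*(-1/283951485) = -6622/283951485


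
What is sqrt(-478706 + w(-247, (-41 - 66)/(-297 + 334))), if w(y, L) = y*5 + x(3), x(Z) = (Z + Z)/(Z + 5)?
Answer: I*sqrt(1919761)/2 ≈ 692.78*I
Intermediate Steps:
x(Z) = 2*Z/(5 + Z) (x(Z) = (2*Z)/(5 + Z) = 2*Z/(5 + Z))
w(y, L) = 3/4 + 5*y (w(y, L) = y*5 + 2*3/(5 + 3) = 5*y + 2*3/8 = 5*y + 2*3*(1/8) = 5*y + 3/4 = 3/4 + 5*y)
sqrt(-478706 + w(-247, (-41 - 66)/(-297 + 334))) = sqrt(-478706 + (3/4 + 5*(-247))) = sqrt(-478706 + (3/4 - 1235)) = sqrt(-478706 - 4937/4) = sqrt(-1919761/4) = I*sqrt(1919761)/2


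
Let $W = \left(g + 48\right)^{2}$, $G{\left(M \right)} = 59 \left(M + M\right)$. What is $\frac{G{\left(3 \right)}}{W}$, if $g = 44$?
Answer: $\frac{177}{4232} \approx 0.041824$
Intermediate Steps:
$G{\left(M \right)} = 118 M$ ($G{\left(M \right)} = 59 \cdot 2 M = 118 M$)
$W = 8464$ ($W = \left(44 + 48\right)^{2} = 92^{2} = 8464$)
$\frac{G{\left(3 \right)}}{W} = \frac{118 \cdot 3}{8464} = 354 \cdot \frac{1}{8464} = \frac{177}{4232}$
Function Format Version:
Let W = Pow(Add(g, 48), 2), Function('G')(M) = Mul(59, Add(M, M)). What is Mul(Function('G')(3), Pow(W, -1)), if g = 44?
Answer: Rational(177, 4232) ≈ 0.041824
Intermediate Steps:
Function('G')(M) = Mul(118, M) (Function('G')(M) = Mul(59, Mul(2, M)) = Mul(118, M))
W = 8464 (W = Pow(Add(44, 48), 2) = Pow(92, 2) = 8464)
Mul(Function('G')(3), Pow(W, -1)) = Mul(Mul(118, 3), Pow(8464, -1)) = Mul(354, Rational(1, 8464)) = Rational(177, 4232)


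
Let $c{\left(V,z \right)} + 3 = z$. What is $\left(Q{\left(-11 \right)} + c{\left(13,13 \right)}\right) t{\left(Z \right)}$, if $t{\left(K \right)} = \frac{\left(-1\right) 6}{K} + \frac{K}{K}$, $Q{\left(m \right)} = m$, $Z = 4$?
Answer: $\frac{1}{2} \approx 0.5$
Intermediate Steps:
$c{\left(V,z \right)} = -3 + z$
$t{\left(K \right)} = 1 - \frac{6}{K}$ ($t{\left(K \right)} = - \frac{6}{K} + 1 = 1 - \frac{6}{K}$)
$\left(Q{\left(-11 \right)} + c{\left(13,13 \right)}\right) t{\left(Z \right)} = \left(-11 + \left(-3 + 13\right)\right) \frac{-6 + 4}{4} = \left(-11 + 10\right) \frac{1}{4} \left(-2\right) = \left(-1\right) \left(- \frac{1}{2}\right) = \frac{1}{2}$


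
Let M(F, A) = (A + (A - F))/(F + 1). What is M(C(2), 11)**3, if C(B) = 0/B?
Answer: 10648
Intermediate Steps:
C(B) = 0
M(F, A) = (-F + 2*A)/(1 + F)
M(C(2), 11)**3 = ((-1*0 + 2*11)/(1 + 0))**3 = ((0 + 22)/1)**3 = (1*22)**3 = 22**3 = 10648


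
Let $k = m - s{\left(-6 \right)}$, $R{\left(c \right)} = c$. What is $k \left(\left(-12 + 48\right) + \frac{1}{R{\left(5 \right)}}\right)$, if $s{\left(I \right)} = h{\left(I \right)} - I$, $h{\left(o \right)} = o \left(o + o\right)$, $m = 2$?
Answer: $- \frac{13756}{5} \approx -2751.2$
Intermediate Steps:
$h{\left(o \right)} = 2 o^{2}$ ($h{\left(o \right)} = o 2 o = 2 o^{2}$)
$s{\left(I \right)} = - I + 2 I^{2}$ ($s{\left(I \right)} = 2 I^{2} - I = - I + 2 I^{2}$)
$k = -76$ ($k = 2 - - 6 \left(-1 + 2 \left(-6\right)\right) = 2 - - 6 \left(-1 - 12\right) = 2 - \left(-6\right) \left(-13\right) = 2 - 78 = -76$)
$k \left(\left(-12 + 48\right) + \frac{1}{R{\left(5 \right)}}\right) = - 76 \left(\left(-12 + 48\right) + \frac{1}{5}\right) = - 76 \left(36 + \frac{1}{5}\right) = \left(-76\right) \frac{181}{5} = - \frac{13756}{5}$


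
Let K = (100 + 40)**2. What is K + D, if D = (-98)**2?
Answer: 29204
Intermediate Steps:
K = 19600 (K = 140**2 = 19600)
D = 9604
K + D = 19600 + 9604 = 29204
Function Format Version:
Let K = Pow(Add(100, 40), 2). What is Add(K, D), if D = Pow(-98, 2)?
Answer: 29204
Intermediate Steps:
K = 19600 (K = Pow(140, 2) = 19600)
D = 9604
Add(K, D) = Add(19600, 9604) = 29204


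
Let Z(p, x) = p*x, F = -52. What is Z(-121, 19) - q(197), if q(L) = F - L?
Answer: -2050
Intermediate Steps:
q(L) = -52 - L
Z(-121, 19) - q(197) = -121*19 - (-52 - 1*197) = -2299 - (-52 - 197) = -2299 - 1*(-249) = -2299 + 249 = -2050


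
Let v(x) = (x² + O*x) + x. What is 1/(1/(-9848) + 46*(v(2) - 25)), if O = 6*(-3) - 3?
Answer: -9848/27633489 ≈ -0.00035638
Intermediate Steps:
O = -21 (O = -18 - 3 = -21)
v(x) = x² - 20*x (v(x) = (x² - 21*x) + x = x² - 20*x)
1/(1/(-9848) + 46*(v(2) - 25)) = 1/(1/(-9848) + 46*(2*(-20 + 2) - 25)) = 1/(-1/9848 + 46*(2*(-18) - 25)) = 1/(-1/9848 + 46*(-36 - 25)) = 1/(-1/9848 + 46*(-61)) = 1/(-1/9848 - 2806) = 1/(-27633489/9848) = -9848/27633489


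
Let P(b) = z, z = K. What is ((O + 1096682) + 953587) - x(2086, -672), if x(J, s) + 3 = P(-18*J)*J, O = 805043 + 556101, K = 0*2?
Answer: 3411416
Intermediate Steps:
K = 0
z = 0
P(b) = 0
O = 1361144
x(J, s) = -3 (x(J, s) = -3 + 0*J = -3 + 0 = -3)
((O + 1096682) + 953587) - x(2086, -672) = ((1361144 + 1096682) + 953587) - 1*(-3) = (2457826 + 953587) + 3 = 3411413 + 3 = 3411416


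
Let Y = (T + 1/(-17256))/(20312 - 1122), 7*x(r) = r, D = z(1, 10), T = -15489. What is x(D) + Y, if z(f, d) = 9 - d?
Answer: -440417987/463599696 ≈ -0.95000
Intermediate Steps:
D = -1 (D = 9 - 1*10 = 9 - 10 = -1)
x(r) = r/7
Y = -53455637/66228528 (Y = (-15489 + 1/(-17256))/(20312 - 1122) = (-15489 - 1/17256)/19190 = -267278185/17256*1/19190 = -53455637/66228528 ≈ -0.80714)
x(D) + Y = (⅐)*(-1) - 53455637/66228528 = -⅐ - 53455637/66228528 = -440417987/463599696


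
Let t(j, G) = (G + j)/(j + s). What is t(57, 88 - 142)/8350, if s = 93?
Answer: 1/417500 ≈ 2.3952e-6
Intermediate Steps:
t(j, G) = (G + j)/(93 + j) (t(j, G) = (G + j)/(j + 93) = (G + j)/(93 + j))
t(57, 88 - 142)/8350 = (((88 - 142) + 57)/(93 + 57))/8350 = ((-54 + 57)/150)*(1/8350) = ((1/150)*3)*(1/8350) = (1/50)*(1/8350) = 1/417500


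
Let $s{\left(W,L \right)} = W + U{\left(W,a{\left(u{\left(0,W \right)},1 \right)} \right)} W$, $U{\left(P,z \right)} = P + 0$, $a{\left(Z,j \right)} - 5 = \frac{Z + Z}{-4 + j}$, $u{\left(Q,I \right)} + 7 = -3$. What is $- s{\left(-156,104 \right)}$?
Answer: $-24180$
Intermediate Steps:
$u{\left(Q,I \right)} = -10$ ($u{\left(Q,I \right)} = -7 - 3 = -10$)
$a{\left(Z,j \right)} = 5 + \frac{2 Z}{-4 + j}$ ($a{\left(Z,j \right)} = 5 + \frac{Z + Z}{-4 + j} = 5 + \frac{2 Z}{-4 + j}$)
$U{\left(P,z \right)} = P$
$s{\left(W,L \right)} = W + W^{2}$ ($s{\left(W,L \right)} = W + W W = W + W^{2}$)
$- s{\left(-156,104 \right)} = - \left(-156\right) \left(1 - 156\right) = - \left(-156\right) \left(-155\right) = \left(-1\right) 24180 = -24180$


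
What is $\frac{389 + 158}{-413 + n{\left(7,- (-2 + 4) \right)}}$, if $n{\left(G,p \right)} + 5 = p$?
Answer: $- \frac{547}{420} \approx -1.3024$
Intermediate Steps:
$n{\left(G,p \right)} = -5 + p$
$\frac{389 + 158}{-413 + n{\left(7,- (-2 + 4) \right)}} = \frac{389 + 158}{-413 - 7} = \frac{547}{-413 - 7} = \frac{547}{-420} = 547 \left(- \frac{1}{420}\right) = - \frac{547}{420}$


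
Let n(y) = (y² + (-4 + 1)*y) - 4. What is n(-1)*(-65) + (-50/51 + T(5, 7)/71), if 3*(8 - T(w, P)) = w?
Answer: -3227/3621 ≈ -0.89119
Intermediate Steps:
T(w, P) = 8 - w/3
n(y) = -4 + y² - 3*y (n(y) = (y² - 3*y) - 4 = -4 + y² - 3*y)
n(-1)*(-65) + (-50/51 + T(5, 7)/71) = (-4 + (-1)² - 3*(-1))*(-65) + (-50/51 + (8 - ⅓*5)/71) = (-4 + 1 + 3)*(-65) + (-50*1/51 + (8 - 5/3)*(1/71)) = 0*(-65) + (-50/51 + (19/3)*(1/71)) = 0 + (-50/51 + 19/213) = 0 - 3227/3621 = -3227/3621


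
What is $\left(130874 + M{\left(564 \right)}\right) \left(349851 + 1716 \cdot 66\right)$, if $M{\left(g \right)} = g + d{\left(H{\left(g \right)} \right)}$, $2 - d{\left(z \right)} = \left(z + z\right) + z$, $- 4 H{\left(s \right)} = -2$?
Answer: $\frac{121740178839}{2} \approx 6.087 \cdot 10^{10}$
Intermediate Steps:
$H{\left(s \right)} = \frac{1}{2}$ ($H{\left(s \right)} = \left(- \frac{1}{4}\right) \left(-2\right) = \frac{1}{2}$)
$d{\left(z \right)} = 2 - 3 z$ ($d{\left(z \right)} = 2 - \left(\left(z + z\right) + z\right) = 2 - \left(2 z + z\right) = 2 - 3 z$)
$M{\left(g \right)} = \frac{1}{2} + g$ ($M{\left(g \right)} = g + \left(2 - \frac{3}{2}\right) = g + \frac{1}{2} = \frac{1}{2} + g$)
$\left(130874 + M{\left(564 \right)}\right) \left(349851 + 1716 \cdot 66\right) = \left(130874 + \left(\frac{1}{2} + 564\right)\right) \left(349851 + 1716 \cdot 66\right) = \left(130874 + \frac{1129}{2}\right) \left(349851 + 113256\right) = \frac{262877}{2} \cdot 463107 = \frac{121740178839}{2}$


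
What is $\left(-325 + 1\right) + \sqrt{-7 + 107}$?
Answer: $-314$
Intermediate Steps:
$\left(-325 + 1\right) + \sqrt{-7 + 107} = -324 + \sqrt{100} = -324 + 10 = -314$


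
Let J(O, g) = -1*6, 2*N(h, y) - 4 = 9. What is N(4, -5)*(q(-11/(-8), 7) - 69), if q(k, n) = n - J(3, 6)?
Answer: -364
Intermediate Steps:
N(h, y) = 13/2 (N(h, y) = 2 + (½)*9 = 2 + 9/2 = 13/2)
J(O, g) = -6
q(k, n) = 6 + n (q(k, n) = n - 1*(-6) = n + 6 = 6 + n)
N(4, -5)*(q(-11/(-8), 7) - 69) = 13*((6 + 7) - 69)/2 = 13*(13 - 69)/2 = (13/2)*(-56) = -364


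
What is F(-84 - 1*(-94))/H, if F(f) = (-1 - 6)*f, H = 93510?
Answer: -7/9351 ≈ -0.00074858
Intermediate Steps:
F(f) = -7*f
F(-84 - 1*(-94))/H = -7*(-84 - 1*(-94))/93510 = -7*(-84 + 94)*(1/93510) = -7*10*(1/93510) = -70*1/93510 = -7/9351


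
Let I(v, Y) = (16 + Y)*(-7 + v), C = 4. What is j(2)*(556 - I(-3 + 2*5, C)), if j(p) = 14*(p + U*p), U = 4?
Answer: 77840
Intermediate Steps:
I(v, Y) = (-7 + v)*(16 + Y)
j(p) = 70*p (j(p) = 14*(p + 4*p) = 14*(5*p) = 70*p)
j(2)*(556 - I(-3 + 2*5, C)) = (70*2)*(556 - (-112 - 7*4 + 16*(-3 + 2*5) + 4*(-3 + 2*5))) = 140*(556 - (-112 - 28 + 16*(-3 + 10) + 4*(-3 + 10))) = 140*(556 - (-112 - 28 + 16*7 + 4*7)) = 140*(556 - (-112 - 28 + 112 + 28)) = 140*(556 - 1*0) = 140*(556 + 0) = 140*556 = 77840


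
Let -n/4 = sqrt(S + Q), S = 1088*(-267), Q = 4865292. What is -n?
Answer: 8*sqrt(1143699) ≈ 8555.5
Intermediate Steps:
S = -290496
n = -8*sqrt(1143699) (n = -4*sqrt(-290496 + 4865292) = -8*sqrt(1143699) ≈ -8555.5)
-n = -(-8)*sqrt(1143699) = 8*sqrt(1143699)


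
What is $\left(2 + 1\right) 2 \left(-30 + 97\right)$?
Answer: $402$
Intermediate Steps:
$\left(2 + 1\right) 2 \left(-30 + 97\right) = 3 \cdot 2 \cdot 67 = 6 \cdot 67 = 402$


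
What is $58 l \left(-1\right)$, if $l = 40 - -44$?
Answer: $-4872$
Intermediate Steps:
$l = 84$ ($l = 40 + 44 = 84$)
$58 l \left(-1\right) = 58 \cdot 84 \left(-1\right) = 4872 \left(-1\right) = -4872$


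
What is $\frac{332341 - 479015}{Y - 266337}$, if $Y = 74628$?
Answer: $\frac{146674}{191709} \approx 0.76509$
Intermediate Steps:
$\frac{332341 - 479015}{Y - 266337} = \frac{332341 - 479015}{74628 - 266337} = - \frac{146674}{-191709} = \left(-146674\right) \left(- \frac{1}{191709}\right) = \frac{146674}{191709}$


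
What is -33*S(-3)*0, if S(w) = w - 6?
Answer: 0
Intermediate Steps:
S(w) = -6 + w
-33*S(-3)*0 = -33*(-6 - 3)*0 = -33*(-9)*0 = 297*0 = 0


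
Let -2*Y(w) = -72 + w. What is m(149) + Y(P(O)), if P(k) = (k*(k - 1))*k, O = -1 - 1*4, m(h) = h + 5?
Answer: 265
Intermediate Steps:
m(h) = 5 + h
O = -5 (O = -1 - 4 = -5)
P(k) = k**2*(-1 + k) (P(k) = (k*(-1 + k))*k = k**2*(-1 + k))
Y(w) = 36 - w/2 (Y(w) = -(-72 + w)/2 = 36 - w/2)
m(149) + Y(P(O)) = (5 + 149) + (36 - (-5)**2*(-1 - 5)/2) = 154 + (36 - 25*(-6)/2) = 154 + (36 - 1/2*(-150)) = 154 + (36 + 75) = 154 + 111 = 265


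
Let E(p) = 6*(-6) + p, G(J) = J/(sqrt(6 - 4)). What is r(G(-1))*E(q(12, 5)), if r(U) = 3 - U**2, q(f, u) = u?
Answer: -155/2 ≈ -77.500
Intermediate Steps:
G(J) = J*sqrt(2)/2 (G(J) = J/(sqrt(2)) = J*(sqrt(2)/2) = J*sqrt(2)/2)
E(p) = -36 + p
r(G(-1))*E(q(12, 5)) = (3 - ((1/2)*(-1)*sqrt(2))**2)*(-36 + 5) = (3 - (-sqrt(2)/2)**2)*(-31) = (3 - 1*1/2)*(-31) = (3 - 1/2)*(-31) = (5/2)*(-31) = -155/2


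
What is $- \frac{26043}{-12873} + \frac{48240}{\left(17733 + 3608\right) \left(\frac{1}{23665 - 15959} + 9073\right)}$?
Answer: $\frac{88125295976797}{43554784306847} \approx 2.0233$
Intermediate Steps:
$- \frac{26043}{-12873} + \frac{48240}{\left(17733 + 3608\right) \left(\frac{1}{23665 - 15959} + 9073\right)} = \left(-26043\right) \left(- \frac{1}{12873}\right) + \frac{48240}{21341 \left(\frac{1}{7706} + 9073\right)} = \frac{8681}{4291} + \frac{48240}{21341 \left(\frac{1}{7706} + 9073\right)} = \frac{8681}{4291} + \frac{48240}{21341 \cdot \frac{69916539}{7706}} = \frac{8681}{4291} + \frac{48240}{\frac{1492088858799}{7706}} = \frac{8681}{4291} + 48240 \cdot \frac{7706}{1492088858799} = \frac{8681}{4291} + \frac{123912480}{497362952933} = \frac{88125295976797}{43554784306847}$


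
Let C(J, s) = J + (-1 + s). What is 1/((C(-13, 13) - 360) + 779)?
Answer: 1/418 ≈ 0.0023923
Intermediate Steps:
C(J, s) = -1 + J + s
1/((C(-13, 13) - 360) + 779) = 1/(((-1 - 13 + 13) - 360) + 779) = 1/((-1 - 360) + 779) = 1/(-361 + 779) = 1/418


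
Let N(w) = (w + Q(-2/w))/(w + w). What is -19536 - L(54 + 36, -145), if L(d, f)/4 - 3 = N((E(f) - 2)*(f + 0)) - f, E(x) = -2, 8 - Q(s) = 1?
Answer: -5837707/290 ≈ -20130.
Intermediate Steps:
Q(s) = 7 (Q(s) = 8 - 1*1 = 8 - 1 = 7)
N(w) = (7 + w)/(2*w) (N(w) = (w + 7)/(w + w) = (7 + w)/((2*w)) = (7 + w)*(1/(2*w)) = (7 + w)/(2*w))
L(d, f) = 12 - 4*f - (7 - 4*f)/(2*f) (L(d, f) = 12 + 4*((7 + (-2 - 2)*(f + 0))/(2*(((-2 - 2)*(f + 0)))) - f) = 12 + 4*((7 - 4*f)/(2*((-4*f))) - f) = 12 + 4*((-1/(4*f))*(7 - 4*f)/2 - f) = 12 + 4*(-(7 - 4*f)/(8*f) - f) = 12 + 4*(-f - (7 - 4*f)/(8*f)) = 12 + (-4*f - (7 - 4*f)/(2*f)) = 12 - 4*f - (7 - 4*f)/(2*f))
-19536 - L(54 + 36, -145) = -19536 - (14 - 4*(-145) - 7/2/(-145)) = -19536 - (14 + 580 - 7/2*(-1/145)) = -19536 - (14 + 580 + 7/290) = -19536 - 1*172267/290 = -19536 - 172267/290 = -5837707/290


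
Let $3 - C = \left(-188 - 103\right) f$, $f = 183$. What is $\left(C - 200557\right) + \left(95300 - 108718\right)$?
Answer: $-160719$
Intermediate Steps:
$C = 53256$ ($C = 3 - \left(-188 - 103\right) 183 = 3 - \left(-291\right) 183 = 3 - -53253 = 3 + 53253 = 53256$)
$\left(C - 200557\right) + \left(95300 - 108718\right) = \left(53256 - 200557\right) + \left(95300 - 108718\right) = -147301 - 13418 = -160719$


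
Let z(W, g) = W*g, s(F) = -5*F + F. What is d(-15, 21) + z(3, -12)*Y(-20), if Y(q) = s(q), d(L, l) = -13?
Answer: -2893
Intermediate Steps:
s(F) = -4*F
Y(q) = -4*q
d(-15, 21) + z(3, -12)*Y(-20) = -13 + (3*(-12))*(-4*(-20)) = -13 - 36*80 = -13 - 2880 = -2893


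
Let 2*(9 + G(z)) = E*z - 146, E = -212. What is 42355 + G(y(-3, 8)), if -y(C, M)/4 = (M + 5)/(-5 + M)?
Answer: 132331/3 ≈ 44110.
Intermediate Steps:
y(C, M) = -4*(5 + M)/(-5 + M) (y(C, M) = -4*(M + 5)/(-5 + M) = -4*(5 + M)/(-5 + M))
G(z) = -82 - 106*z (G(z) = -9 + (-212*z - 146)/2 = -9 + (-146 - 212*z)/2 = -9 + (-73 - 106*z) = -82 - 106*z)
42355 + G(y(-3, 8)) = 42355 + (-82 - 424*(-5 - 1*8)/(-5 + 8)) = 42355 + (-82 - 424*(-5 - 8)/3) = 42355 + (-82 - 424*(-13)/3) = 42355 + (-82 - 106*(-52/3)) = 42355 + (-82 + 5512/3) = 42355 + 5266/3 = 132331/3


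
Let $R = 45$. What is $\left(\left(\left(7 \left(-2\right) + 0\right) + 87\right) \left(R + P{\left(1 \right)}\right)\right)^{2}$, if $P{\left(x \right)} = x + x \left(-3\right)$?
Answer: $9853321$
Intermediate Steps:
$P{\left(x \right)} = - 2 x$ ($P{\left(x \right)} = x - 3 x = - 2 x$)
$\left(\left(\left(7 \left(-2\right) + 0\right) + 87\right) \left(R + P{\left(1 \right)}\right)\right)^{2} = \left(\left(\left(7 \left(-2\right) + 0\right) + 87\right) \left(45 - 2\right)\right)^{2} = \left(\left(\left(-14 + 0\right) + 87\right) \left(45 - 2\right)\right)^{2} = \left(\left(-14 + 87\right) 43\right)^{2} = \left(73 \cdot 43\right)^{2} = 3139^{2} = 9853321$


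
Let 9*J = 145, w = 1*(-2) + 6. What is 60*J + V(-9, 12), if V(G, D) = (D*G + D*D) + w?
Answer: 3020/3 ≈ 1006.7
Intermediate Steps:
w = 4 (w = -2 + 6 = 4)
V(G, D) = 4 + D**2 + D*G (V(G, D) = (D*G + D*D) + 4 = (D*G + D**2) + 4 = (D**2 + D*G) + 4 = 4 + D**2 + D*G)
J = 145/9 (J = (1/9)*145 = 145/9 ≈ 16.111)
60*J + V(-9, 12) = 60*(145/9) + (4 + 12**2 + 12*(-9)) = 2900/3 + (4 + 144 - 108) = 2900/3 + 40 = 3020/3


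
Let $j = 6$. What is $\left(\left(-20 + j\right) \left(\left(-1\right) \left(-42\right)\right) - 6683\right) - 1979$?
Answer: $-9250$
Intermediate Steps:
$\left(\left(-20 + j\right) \left(\left(-1\right) \left(-42\right)\right) - 6683\right) - 1979 = \left(\left(-20 + 6\right) \left(\left(-1\right) \left(-42\right)\right) - 6683\right) - 1979 = \left(\left(-14\right) 42 - 6683\right) - 1979 = \left(-588 - 6683\right) - 1979 = -7271 - 1979 = -9250$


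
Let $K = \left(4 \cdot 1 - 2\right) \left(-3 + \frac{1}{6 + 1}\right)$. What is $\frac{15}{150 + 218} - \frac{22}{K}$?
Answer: $\frac{7159}{1840} \approx 3.8908$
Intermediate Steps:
$K = - \frac{40}{7}$ ($K = \left(4 - 2\right) \left(-3 + \frac{1}{7}\right) = 2 \left(-3 + \frac{1}{7}\right) = 2 \left(- \frac{20}{7}\right) = - \frac{40}{7} \approx -5.7143$)
$\frac{15}{150 + 218} - \frac{22}{K} = \frac{15}{150 + 218} - \frac{22}{- \frac{40}{7}} = \frac{15}{368} - - \frac{77}{20} = 15 \cdot \frac{1}{368} + \frac{77}{20} = \frac{15}{368} + \frac{77}{20} = \frac{7159}{1840}$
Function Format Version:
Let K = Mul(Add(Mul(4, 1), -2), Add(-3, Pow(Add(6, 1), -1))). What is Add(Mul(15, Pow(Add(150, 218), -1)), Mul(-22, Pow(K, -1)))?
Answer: Rational(7159, 1840) ≈ 3.8908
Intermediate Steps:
K = Rational(-40, 7) (K = Mul(Add(4, -2), Add(-3, Pow(7, -1))) = Mul(2, Add(-3, Rational(1, 7))) = Mul(2, Rational(-20, 7)) = Rational(-40, 7) ≈ -5.7143)
Add(Mul(15, Pow(Add(150, 218), -1)), Mul(-22, Pow(K, -1))) = Add(Mul(15, Pow(Add(150, 218), -1)), Mul(-22, Pow(Rational(-40, 7), -1))) = Add(Mul(15, Pow(368, -1)), Mul(-22, Rational(-7, 40))) = Add(Mul(15, Rational(1, 368)), Rational(77, 20)) = Add(Rational(15, 368), Rational(77, 20)) = Rational(7159, 1840)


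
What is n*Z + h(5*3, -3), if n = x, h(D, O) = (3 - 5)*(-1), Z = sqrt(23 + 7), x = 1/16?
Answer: 2 + sqrt(30)/16 ≈ 2.3423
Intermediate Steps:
x = 1/16 ≈ 0.062500
Z = sqrt(30) ≈ 5.4772
h(D, O) = 2 (h(D, O) = -2*(-1) = 2)
n = 1/16 ≈ 0.062500
n*Z + h(5*3, -3) = sqrt(30)/16 + 2 = 2 + sqrt(30)/16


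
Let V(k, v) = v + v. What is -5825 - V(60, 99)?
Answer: -6023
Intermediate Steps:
V(k, v) = 2*v
-5825 - V(60, 99) = -5825 - 2*99 = -5825 - 1*198 = -5825 - 198 = -6023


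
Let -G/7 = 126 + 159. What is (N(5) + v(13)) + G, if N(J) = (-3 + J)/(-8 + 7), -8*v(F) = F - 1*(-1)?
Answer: -7995/4 ≈ -1998.8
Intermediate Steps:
G = -1995 (G = -7*(126 + 159) = -7*285 = -1995)
v(F) = -1/8 - F/8 (v(F) = -(F - 1*(-1))/8 = -(F + 1)/8 = -(1 + F)/8 = -1/8 - F/8)
N(J) = 3 - J (N(J) = (-3 + J)/(-1) = (-3 + J)*(-1) = 3 - J)
(N(5) + v(13)) + G = ((3 - 1*5) + (-1/8 - 1/8*13)) - 1995 = ((3 - 5) + (-1/8 - 13/8)) - 1995 = (-2 - 7/4) - 1995 = -15/4 - 1995 = -7995/4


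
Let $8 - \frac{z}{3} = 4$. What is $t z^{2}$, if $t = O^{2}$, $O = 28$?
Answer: $112896$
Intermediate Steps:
$z = 12$ ($z = 24 - 12 = 12$)
$t = 784$ ($t = 28^{2} = 784$)
$t z^{2} = 784 \cdot 12^{2} = 784 \cdot 144 = 112896$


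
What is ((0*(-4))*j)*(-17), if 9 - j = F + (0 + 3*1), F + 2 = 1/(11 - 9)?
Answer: 0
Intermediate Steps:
F = -3/2 (F = -2 + 1/(11 - 9) = -2 + 1/2 = -2 + ½ = -3/2 ≈ -1.5000)
j = 15/2 (j = 9 - (-3/2 + (0 + 3*1)) = 9 - (-3/2 + (0 + 3)) = 9 - (-3/2 + 3) = 9 - 1*3/2 = 9 - 3/2 = 15/2 ≈ 7.5000)
((0*(-4))*j)*(-17) = ((0*(-4))*(15/2))*(-17) = (0*(15/2))*(-17) = 0*(-17) = 0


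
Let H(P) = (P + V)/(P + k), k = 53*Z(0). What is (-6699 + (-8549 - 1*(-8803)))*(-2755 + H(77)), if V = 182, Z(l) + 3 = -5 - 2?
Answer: 8045125930/453 ≈ 1.7760e+7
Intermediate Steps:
Z(l) = -10 (Z(l) = -3 + (-5 - 2) = -3 - 7 = -10)
k = -530 (k = 53*(-10) = -530)
H(P) = (182 + P)/(-530 + P) (H(P) = (P + 182)/(P - 530) = (182 + P)/(-530 + P))
(-6699 + (-8549 - 1*(-8803)))*(-2755 + H(77)) = (-6699 + (-8549 - 1*(-8803)))*(-2755 + (182 + 77)/(-530 + 77)) = (-6699 + (-8549 + 8803))*(-2755 + 259/(-453)) = (-6699 + 254)*(-2755 - 1/453*259) = -6445*(-2755 - 259/453) = -6445*(-1248274/453) = 8045125930/453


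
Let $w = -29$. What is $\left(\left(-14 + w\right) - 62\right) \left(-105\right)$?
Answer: $11025$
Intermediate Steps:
$\left(\left(-14 + w\right) - 62\right) \left(-105\right) = \left(\left(-14 - 29\right) - 62\right) \left(-105\right) = \left(-43 - 62\right) \left(-105\right) = \left(-105\right) \left(-105\right) = 11025$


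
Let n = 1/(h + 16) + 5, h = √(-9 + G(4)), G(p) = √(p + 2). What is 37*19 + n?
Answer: 703 + (81 + 5*I*√(9 - √6))/(16 + I*√(9 - √6)) ≈ 708.06 - 0.0097482*I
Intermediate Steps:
G(p) = √(2 + p)
h = √(-9 + √6) (h = √(-9 + √(2 + 4)) = √(-9 + √6) ≈ 2.5594*I)
n = 5 + 1/(16 + √(-9 + √6)) (n = 1/(√(-9 + √6) + 16) + 5 = 1/(16 + √(-9 + √6)) + 5 = 5 + 1/(16 + √(-9 + √6)) ≈ 5.0609 - 0.0097482*I)
37*19 + n = 37*19 + (81 + 5*I*√(9 - √6))/(16 + I*√(9 - √6)) = 703 + (81 + 5*I*√(9 - √6))/(16 + I*√(9 - √6))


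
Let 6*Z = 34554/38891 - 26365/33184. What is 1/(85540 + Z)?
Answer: 7743353664/662366593697281 ≈ 1.1690e-5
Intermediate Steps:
Z = 121278721/7743353664 (Z = (34554/38891 - 26365/33184)/6 = (1/6)*(121278721/1290558944) = 121278721/7743353664 ≈ 0.015662)
1/(85540 + Z) = 1/(85540 + 121278721/7743353664) = 1/(662366593697281/7743353664) = 7743353664/662366593697281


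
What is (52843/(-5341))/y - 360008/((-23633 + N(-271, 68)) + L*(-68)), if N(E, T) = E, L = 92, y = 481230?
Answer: 826168538438/69213145365 ≈ 11.937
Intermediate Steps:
(52843/(-5341))/y - 360008/((-23633 + N(-271, 68)) + L*(-68)) = (52843/(-5341))/481230 - 360008/((-23633 - 271) + 92*(-68)) = (52843*(-1/5341))*(1/481230) - 360008/(-23904 - 6256) = -7549/763*1/481230 - 360008/(-30160) = -7549/367178490 - 360008*(-1/30160) = -7549/367178490 + 45001/3770 = 826168538438/69213145365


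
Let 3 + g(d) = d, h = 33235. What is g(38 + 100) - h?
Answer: -33100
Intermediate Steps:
g(d) = -3 + d
g(38 + 100) - h = (-3 + (38 + 100)) - 1*33235 = (-3 + 138) - 33235 = 135 - 33235 = -33100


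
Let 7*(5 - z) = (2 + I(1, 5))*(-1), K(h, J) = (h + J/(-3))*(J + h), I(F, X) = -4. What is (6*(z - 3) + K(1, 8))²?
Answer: 1089/49 ≈ 22.224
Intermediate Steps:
K(h, J) = (J + h)*(h - J/3) (K(h, J) = (h + J*(-⅓))*(J + h) = (h - J/3)*(J + h) = (J + h)*(h - J/3))
z = 33/7 (z = 5 - (2 - 4)*(-1)/7 = 5 - (-2)*(-1)/7 = 5 - ⅐*2 = 5 - 2/7 = 33/7 ≈ 4.7143)
(6*(z - 3) + K(1, 8))² = (6*(33/7 - 3) + (1² - ⅓*8² + (⅔)*8*1))² = (6*(12/7) + (1 - ⅓*64 + 16/3))² = (72/7 + (1 - 64/3 + 16/3))² = (72/7 - 15)² = (-33/7)² = 1089/49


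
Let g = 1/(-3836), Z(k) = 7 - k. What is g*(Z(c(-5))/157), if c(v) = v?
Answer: -3/150563 ≈ -1.9925e-5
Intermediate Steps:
g = -1/3836 ≈ -0.00026069
g*(Z(c(-5))/157) = -(7 - 1*(-5))/(3836*157) = -(7 + 5)/(3836*157) = -3/(959*157) = -1/3836*12/157 = -3/150563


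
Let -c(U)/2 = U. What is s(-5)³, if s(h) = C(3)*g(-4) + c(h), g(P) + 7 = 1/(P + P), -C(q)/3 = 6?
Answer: 169112377/64 ≈ 2.6424e+6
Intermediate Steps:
c(U) = -2*U
C(q) = -18 (C(q) = -3*6 = -18)
g(P) = -7 + 1/(2*P) (g(P) = -7 + 1/(P + P) = -7 + 1/(2*P))
s(h) = 513/4 - 2*h (s(h) = -18*(-7 + (½)/(-4)) - 2*h = -18*(-7 + (½)*(-¼)) - 2*h = -18*(-7 - ⅛) - 2*h = -18*(-57/8) - 2*h = 513/4 - 2*h)
s(-5)³ = (513/4 - 2*(-5))³ = (513/4 + 10)³ = (553/4)³ = 169112377/64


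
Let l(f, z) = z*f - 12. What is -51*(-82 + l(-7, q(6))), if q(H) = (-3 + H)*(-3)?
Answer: 1581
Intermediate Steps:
q(H) = 9 - 3*H
l(f, z) = -12 + f*z (l(f, z) = f*z - 12 = -12 + f*z)
-51*(-82 + l(-7, q(6))) = -51*(-82 + (-12 - 7*(9 - 3*6))) = -51*(-82 + (-12 - 7*(9 - 18))) = -51*(-82 + (-12 - 7*(-9))) = -51*(-82 + (-12 + 63)) = -51*(-82 + 51) = -51*(-31) = 1581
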